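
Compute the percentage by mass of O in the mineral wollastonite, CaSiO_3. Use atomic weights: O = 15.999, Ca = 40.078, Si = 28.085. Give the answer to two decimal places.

41.32 mass %

Formula mass = 1×40.078 + 1×28.085 + 3×15.999 = 116.160 g/mol, of which 47.997 g is O.
So O makes up 47.997/116.160 = 0.4132 of the mass, i.e. 41.32%.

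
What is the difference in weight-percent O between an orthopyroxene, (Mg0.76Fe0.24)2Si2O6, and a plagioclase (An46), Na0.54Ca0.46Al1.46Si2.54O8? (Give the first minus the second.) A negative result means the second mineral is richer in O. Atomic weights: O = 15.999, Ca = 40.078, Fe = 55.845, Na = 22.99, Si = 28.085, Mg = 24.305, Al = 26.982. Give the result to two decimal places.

First mineral: 95.994 g O in 215.913 g formula = 44.46 wt% O.
Second mineral: 127.992 g O in 269.572 g formula = 47.48 wt% O.
44.46% − 47.48% gives a difference of -3.02 percentage points.

-3.02 percentage points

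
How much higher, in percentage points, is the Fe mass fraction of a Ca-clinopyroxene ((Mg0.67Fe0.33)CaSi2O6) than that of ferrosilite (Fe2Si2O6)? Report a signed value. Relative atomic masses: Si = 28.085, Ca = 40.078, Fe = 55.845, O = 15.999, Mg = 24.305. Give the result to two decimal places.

-34.21 percentage points

First mineral: 18.429 g Fe in 226.955 g formula = 8.12 wt% Fe.
Second mineral: 111.690 g Fe in 263.854 g formula = 42.33 wt% Fe.
8.12% − 42.33% gives a difference of -34.21 percentage points.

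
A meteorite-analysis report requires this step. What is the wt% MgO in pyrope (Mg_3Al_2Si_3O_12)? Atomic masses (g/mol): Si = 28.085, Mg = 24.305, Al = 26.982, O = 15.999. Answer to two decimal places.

29.99 wt%

M(Mg_3Al_2Si_3O_12) = 403.122 g/mol; M(MgO) = 40.304 g/mol.
Moles MgO per formula unit = 3 Mg ÷ 1 = 3.0000.
MgO fraction = (3.0000 × 40.304) / 403.122 = 120.912/403.122 = 0.2999.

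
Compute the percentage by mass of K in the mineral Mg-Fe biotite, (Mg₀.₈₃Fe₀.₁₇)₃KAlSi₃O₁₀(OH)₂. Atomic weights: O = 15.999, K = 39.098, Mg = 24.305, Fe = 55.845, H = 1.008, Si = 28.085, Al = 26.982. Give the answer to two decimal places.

9.02 mass %

Molar mass of (Mg₀.₈₃Fe₀.₁₇)₃KAlSi₃O₁₀(OH)₂: 2.49*24.305 + 0.51*55.845 + 1*39.098 + 1*26.982 + 3*28.085 + 12*15.999 + 2*1.008 = 433.339 g/mol.
Mass of K per formula unit: 1 × 39.098 = 39.098 g.
Weight fraction K = 39.098 / 433.339 = 0.0902.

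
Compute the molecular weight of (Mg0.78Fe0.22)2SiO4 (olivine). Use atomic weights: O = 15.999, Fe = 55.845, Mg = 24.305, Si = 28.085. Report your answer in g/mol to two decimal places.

The formula mass is the sum 1.56(24.305) + 0.44(55.845) + 1(28.085) + 4(15.999).

154.57 g/mol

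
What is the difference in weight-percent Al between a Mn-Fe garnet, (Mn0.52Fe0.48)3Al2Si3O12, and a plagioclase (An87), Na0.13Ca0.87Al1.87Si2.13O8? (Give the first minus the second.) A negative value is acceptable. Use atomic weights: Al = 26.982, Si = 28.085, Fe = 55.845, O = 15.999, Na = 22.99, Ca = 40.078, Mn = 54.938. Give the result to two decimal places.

First mineral: 53.964 g Al in 496.327 g formula = 10.87 wt% Al.
Second mineral: 50.456 g Al in 276.126 g formula = 18.27 wt% Al.
10.87% − 18.27% gives a difference of -7.40 percentage points.

-7.40 percentage points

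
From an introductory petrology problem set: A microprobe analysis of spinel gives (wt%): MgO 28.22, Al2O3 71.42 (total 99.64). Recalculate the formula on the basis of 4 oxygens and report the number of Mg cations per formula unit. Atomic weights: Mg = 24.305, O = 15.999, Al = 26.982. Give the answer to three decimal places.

1.000 Mg apfu

MgO (M=40.304): mol = 0.70018; Mg = 0.70018, O = 0.70018.
Al2O3 (M=101.961): mol = 0.70046; Al = 1.40092, O = 2.10138.
ΣO = 2.80156; factor = 4/ΣO = 1.42778.
Mg apfu = 0.70018 × 1.42778 = 1.000.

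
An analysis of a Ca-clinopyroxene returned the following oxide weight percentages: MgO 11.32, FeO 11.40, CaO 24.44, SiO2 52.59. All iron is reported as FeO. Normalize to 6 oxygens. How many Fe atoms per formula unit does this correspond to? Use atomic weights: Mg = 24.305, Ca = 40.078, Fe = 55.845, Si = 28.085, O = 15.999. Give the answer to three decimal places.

MgO: 11.32/40.304 = 0.28087 mol → 0.28087 mol Mg, 0.28087 mol O.
FeO: 11.40/71.844 = 0.15868 mol → 0.15868 mol Fe, 0.15868 mol O.
CaO: 24.44/56.077 = 0.43583 mol → 0.43583 mol Ca, 0.43583 mol O.
SiO2: 52.59/60.083 = 0.87529 mol → 0.87529 mol Si, 1.75058 mol O.
Total oxygen = 2.62596 mol. Normalization factor = 6/2.62596 = 2.28488.
Fe per 6 O = 0.15868 × 2.28488 = 0.363.

0.363 Fe apfu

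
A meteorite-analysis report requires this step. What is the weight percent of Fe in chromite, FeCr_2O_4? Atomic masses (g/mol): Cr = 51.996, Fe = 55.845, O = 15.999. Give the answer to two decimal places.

24.95 weight percent

Formula mass = 1*55.845 + 2*51.996 + 4*15.999 = 223.833 g/mol, of which 55.845 g is Fe.
So Fe makes up 55.845/223.833 = 0.2495 of the mass, i.e. 24.95%.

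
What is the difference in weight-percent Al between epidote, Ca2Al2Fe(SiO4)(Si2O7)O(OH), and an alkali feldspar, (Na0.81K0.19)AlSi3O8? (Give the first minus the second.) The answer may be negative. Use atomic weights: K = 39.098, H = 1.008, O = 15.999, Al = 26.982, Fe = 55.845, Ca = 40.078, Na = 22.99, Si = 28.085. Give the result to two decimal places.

1.00 percentage points

First mineral: 53.964 g Al in 483.215 g formula = 11.17 wt% Al.
Second mineral: 26.982 g Al in 265.280 g formula = 10.17 wt% Al.
11.17% − 10.17% gives a difference of 1.00 percentage points.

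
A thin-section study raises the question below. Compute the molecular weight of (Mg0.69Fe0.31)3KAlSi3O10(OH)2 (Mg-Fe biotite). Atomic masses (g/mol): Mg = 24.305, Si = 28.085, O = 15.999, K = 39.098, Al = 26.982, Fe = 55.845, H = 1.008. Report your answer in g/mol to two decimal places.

M = 2.07·24.305 + 0.93·55.845 + 1·39.098 + 1·26.982 + 3·28.085 + 12·15.999 + 2·1.008

446.59 g/mol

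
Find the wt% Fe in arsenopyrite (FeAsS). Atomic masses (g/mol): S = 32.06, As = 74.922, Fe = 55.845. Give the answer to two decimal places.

Formula mass = 1*55.845 + 1*74.922 + 1*32.06 = 162.827 g/mol, of which 55.845 g is Fe.
So Fe makes up 55.845/162.827 = 0.3430 of the mass, i.e. 34.30%.

34.30 weight percent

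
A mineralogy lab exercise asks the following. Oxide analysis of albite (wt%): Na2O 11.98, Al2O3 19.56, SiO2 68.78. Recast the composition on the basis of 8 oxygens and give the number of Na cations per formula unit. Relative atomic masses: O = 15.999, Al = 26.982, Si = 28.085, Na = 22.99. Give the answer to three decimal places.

Na2O (M=61.979): mol = 0.19329; Na = 0.38658, O = 0.19329.
Al2O3 (M=101.961): mol = 0.19184; Al = 0.38368, O = 0.57552.
SiO2 (M=60.083): mol = 1.14475; Si = 1.14475, O = 2.28950.
ΣO = 3.05831; factor = 8/ΣO = 2.61582.
Na apfu = 0.38658 × 2.61582 = 1.011.

1.011 Na apfu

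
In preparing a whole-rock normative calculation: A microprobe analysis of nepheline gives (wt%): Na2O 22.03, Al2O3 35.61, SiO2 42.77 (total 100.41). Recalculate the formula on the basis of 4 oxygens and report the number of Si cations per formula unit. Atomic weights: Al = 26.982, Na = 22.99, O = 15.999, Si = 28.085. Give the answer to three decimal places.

Na2O: 22.03/61.979 = 0.35544 mol → 0.71088 mol Na, 0.35544 mol O.
Al2O3: 35.61/101.961 = 0.34925 mol → 0.69850 mol Al, 1.04775 mol O.
SiO2: 42.77/60.083 = 0.71185 mol → 0.71185 mol Si, 1.42370 mol O.
Total oxygen = 2.82689 mol. Normalization factor = 4/2.82689 = 1.41498.
Si per 4 O = 0.71185 × 1.41498 = 1.007.

1.007 Si apfu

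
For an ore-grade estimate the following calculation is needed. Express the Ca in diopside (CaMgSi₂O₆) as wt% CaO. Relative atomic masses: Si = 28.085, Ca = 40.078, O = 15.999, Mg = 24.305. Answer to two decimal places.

25.90 wt%

Molar mass of CaMgSi₂O₆ = 1·40.078 + 1·24.305 + 2·28.085 + 6·15.999 = 216.547 g/mol.
Each formula unit contains 1 Ca, equivalent to 1/1 = 1.0000 mol CaO.
M(CaO) = 1×40.078 + 1×15.999 = 56.077 g/mol.
Mass of CaO per formula unit = 1.0000 × 56.077 = 56.077 g.
CaO wt% = 56.077 / 216.547 × 100 = 25.90%.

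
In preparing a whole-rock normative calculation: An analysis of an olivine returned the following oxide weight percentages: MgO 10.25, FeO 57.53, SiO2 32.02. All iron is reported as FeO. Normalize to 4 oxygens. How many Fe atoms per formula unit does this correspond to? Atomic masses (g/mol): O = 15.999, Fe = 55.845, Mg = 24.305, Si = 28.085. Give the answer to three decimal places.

MgO (M=40.304): mol = 0.25432; Mg = 0.25432, O = 0.25432.
FeO (M=71.844): mol = 0.80076; Fe = 0.80076, O = 0.80076.
SiO2 (M=60.083): mol = 0.53293; Si = 0.53293, O = 1.06586.
ΣO = 2.12094; factor = 4/ΣO = 1.88596.
Fe apfu = 0.80076 × 1.88596 = 1.510.

1.510 Fe apfu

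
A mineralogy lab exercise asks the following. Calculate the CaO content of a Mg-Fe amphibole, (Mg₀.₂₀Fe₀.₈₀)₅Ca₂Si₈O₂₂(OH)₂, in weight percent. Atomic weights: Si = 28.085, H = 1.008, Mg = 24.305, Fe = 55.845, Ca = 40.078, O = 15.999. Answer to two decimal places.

11.95 wt%

Molar mass of (Mg₀.₂₀Fe₀.₈₀)₅Ca₂Si₈O₂₂(OH)₂ = 1*24.305 + 4*55.845 + 2*40.078 + 8*28.085 + 24*15.999 + 2*1.008 = 938.513 g/mol.
Each formula unit contains 2 Ca, equivalent to 2/1 = 2.0000 mol CaO.
M(CaO) = 1×40.078 + 1×15.999 = 56.077 g/mol.
Mass of CaO per formula unit = 2.0000 × 56.077 = 112.154 g.
CaO wt% = 112.154 / 938.513 × 100 = 11.95%.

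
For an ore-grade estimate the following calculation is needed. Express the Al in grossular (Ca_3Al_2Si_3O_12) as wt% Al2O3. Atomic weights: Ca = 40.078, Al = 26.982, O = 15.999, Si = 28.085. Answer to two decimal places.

22.64 wt%

Formula mass = 450.441 g/mol.
2 Al → 1.0000 mol Al2O3 per formula unit; M(Al2O3) = 101.961, so Al2O3 mass = 101.961 g.
101.961/450.441 × 100 = 22.64 wt%.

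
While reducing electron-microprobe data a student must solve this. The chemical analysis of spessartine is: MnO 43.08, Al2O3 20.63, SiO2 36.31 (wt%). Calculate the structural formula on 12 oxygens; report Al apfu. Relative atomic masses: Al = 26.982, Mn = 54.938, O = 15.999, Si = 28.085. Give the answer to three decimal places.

2.004 Al apfu

43.08 wt% MnO ÷ 70.937 g/mol = 0.60730 mol, giving 0.60730 Mn and 0.60730 O.
20.63 wt% Al2O3 ÷ 101.961 g/mol = 0.20233 mol, giving 0.40466 Al and 0.60699 O.
36.31 wt% SiO2 ÷ 60.083 g/mol = 0.60433 mol, giving 0.60433 Si and 1.20866 O.
Oxygen sums to 2.42295; scaling by 12/2.42295 = 4.95264 puts the formula on 12 O.
Al: 0.40466 × 4.95264 = 2.004 atoms per formula unit.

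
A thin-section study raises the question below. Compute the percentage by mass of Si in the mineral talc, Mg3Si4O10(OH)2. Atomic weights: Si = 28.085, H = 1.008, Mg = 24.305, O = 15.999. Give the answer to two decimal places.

29.62 wt%

M(Mg3Si4O10(OH)2) = 379.259 g/mol.
Si contributes 4 × 28.085 = 112.340 g per mole.
112.340/379.259 = 0.2962 → 29.62%.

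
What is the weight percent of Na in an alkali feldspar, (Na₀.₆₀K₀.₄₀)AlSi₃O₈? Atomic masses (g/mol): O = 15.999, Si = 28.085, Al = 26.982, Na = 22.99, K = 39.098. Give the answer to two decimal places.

5.13 weight percent

Molar mass of (Na₀.₆₀K₀.₄₀)AlSi₃O₈: 0.60·22.99 + 0.40·39.098 + 1·26.982 + 3·28.085 + 8·15.999 = 268.662 g/mol.
Mass of Na per formula unit: 0.60 × 22.99 = 13.794 g.
Weight fraction Na = 13.794 / 268.662 = 0.0513.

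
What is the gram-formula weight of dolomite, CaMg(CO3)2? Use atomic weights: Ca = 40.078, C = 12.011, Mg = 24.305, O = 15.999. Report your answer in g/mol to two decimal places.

184.40 g/mol

The formula mass is the sum 1*40.078 + 1*24.305 + 2*12.011 + 6*15.999.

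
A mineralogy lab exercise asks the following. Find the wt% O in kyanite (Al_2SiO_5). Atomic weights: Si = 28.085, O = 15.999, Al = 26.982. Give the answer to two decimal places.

49.37 mass %

M(Al_2SiO_5) = 162.044 g/mol.
O contributes 5 × 15.999 = 79.995 g per mole.
79.995/162.044 = 0.4937 → 49.37%.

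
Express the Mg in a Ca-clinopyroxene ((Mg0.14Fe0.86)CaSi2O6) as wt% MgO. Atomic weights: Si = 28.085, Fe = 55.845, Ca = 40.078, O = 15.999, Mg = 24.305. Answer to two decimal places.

2.32 wt%

M((Mg0.14Fe0.86)CaSi2O6) = 243.671 g/mol; M(MgO) = 40.304 g/mol.
Moles MgO per formula unit = 0.14 Mg ÷ 1 = 0.1400.
MgO fraction = (0.1400 × 40.304) / 243.671 = 5.643/243.671 = 0.0232.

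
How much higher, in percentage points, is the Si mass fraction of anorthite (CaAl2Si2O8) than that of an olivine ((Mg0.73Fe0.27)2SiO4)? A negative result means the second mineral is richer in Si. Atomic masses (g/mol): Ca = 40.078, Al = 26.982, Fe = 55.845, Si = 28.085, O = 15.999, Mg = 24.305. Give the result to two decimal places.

2.38 percentage points

Si in CaAl2Si2O8: molar mass 278.204 g/mol; 2×28.085 = 56.170 g → 20.19 wt%.
Si in (Mg0.73Fe0.27)2SiO4: molar mass 157.723 g/mol; 1×28.085 = 28.085 g → 17.81 wt%.
Difference = 20.19 − 17.81 = 2.38 percentage points.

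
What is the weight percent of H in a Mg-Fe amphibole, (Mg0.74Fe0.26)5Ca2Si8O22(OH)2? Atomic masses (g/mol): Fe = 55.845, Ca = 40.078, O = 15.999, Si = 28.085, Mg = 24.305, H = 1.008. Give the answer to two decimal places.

0.24 wt%

Formula mass = 3.70*24.305 + 1.30*55.845 + 2*40.078 + 8*28.085 + 24*15.999 + 2*1.008 = 853.355 g/mol, of which 2.016 g is H.
So H makes up 2.016/853.355 = 0.0024 of the mass, i.e. 0.24%.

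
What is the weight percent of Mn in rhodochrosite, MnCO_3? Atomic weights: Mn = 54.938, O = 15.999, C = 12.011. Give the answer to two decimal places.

47.79 weight percent

Formula mass = 1×54.938 + 1×12.011 + 3×15.999 = 114.946 g/mol, of which 54.938 g is Mn.
So Mn makes up 54.938/114.946 = 0.4779 of the mass, i.e. 47.79%.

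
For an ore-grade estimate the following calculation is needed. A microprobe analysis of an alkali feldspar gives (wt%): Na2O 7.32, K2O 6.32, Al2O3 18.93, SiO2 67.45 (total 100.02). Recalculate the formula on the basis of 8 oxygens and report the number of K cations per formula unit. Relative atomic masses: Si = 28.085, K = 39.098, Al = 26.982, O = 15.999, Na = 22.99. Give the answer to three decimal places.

Na2O: 7.32/61.979 = 0.11810 mol → 0.23620 mol Na, 0.11810 mol O.
K2O: 6.32/94.195 = 0.06709 mol → 0.13418 mol K, 0.06709 mol O.
Al2O3: 18.93/101.961 = 0.18566 mol → 0.37132 mol Al, 0.55698 mol O.
SiO2: 67.45/60.083 = 1.12261 mol → 1.12261 mol Si, 2.24522 mol O.
Total oxygen = 2.98739 mol. Normalization factor = 8/2.98739 = 2.67792.
K per 8 O = 0.13418 × 2.67792 = 0.359.

0.359 K apfu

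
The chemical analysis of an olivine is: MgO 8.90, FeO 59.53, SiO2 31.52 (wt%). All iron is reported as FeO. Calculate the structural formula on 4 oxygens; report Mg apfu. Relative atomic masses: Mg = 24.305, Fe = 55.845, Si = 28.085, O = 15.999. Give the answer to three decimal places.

MgO (M=40.304): mol = 0.22082; Mg = 0.22082, O = 0.22082.
FeO (M=71.844): mol = 0.82860; Fe = 0.82860, O = 0.82860.
SiO2 (M=60.083): mol = 0.52461; Si = 0.52461, O = 1.04922.
ΣO = 2.09864; factor = 4/ΣO = 1.90600.
Mg apfu = 0.22082 × 1.90600 = 0.421.

0.421 Mg apfu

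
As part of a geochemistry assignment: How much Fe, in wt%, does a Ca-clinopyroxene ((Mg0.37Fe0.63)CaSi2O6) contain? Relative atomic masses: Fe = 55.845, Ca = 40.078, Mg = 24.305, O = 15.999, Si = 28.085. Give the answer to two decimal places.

M((Mg0.37Fe0.63)CaSi2O6) = 236.417 g/mol.
Fe contributes 0.63 × 55.845 = 35.182 g per mole.
35.182/236.417 = 0.1488 → 14.88%.

14.88 wt%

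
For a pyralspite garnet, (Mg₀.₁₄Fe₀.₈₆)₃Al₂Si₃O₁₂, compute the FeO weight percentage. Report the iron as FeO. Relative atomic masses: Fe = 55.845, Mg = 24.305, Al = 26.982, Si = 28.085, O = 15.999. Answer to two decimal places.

Formula mass = 484.495 g/mol.
2.58 Fe → 2.5800 mol FeO per formula unit; M(FeO) = 71.844, so FeO mass = 185.358 g.
185.358/484.495 × 100 = 38.26 wt%.

38.26 wt%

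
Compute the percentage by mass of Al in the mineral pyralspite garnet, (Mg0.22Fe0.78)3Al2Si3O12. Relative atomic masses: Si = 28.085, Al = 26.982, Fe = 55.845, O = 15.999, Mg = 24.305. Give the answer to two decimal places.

Molar mass of (Mg0.22Fe0.78)3Al2Si3O12: 0.66×24.305 + 2.34×55.845 + 2×26.982 + 3×28.085 + 12×15.999 = 476.926 g/mol.
Mass of Al per formula unit: 2 × 26.982 = 53.964 g.
Weight fraction Al = 53.964 / 476.926 = 0.1131.

11.31 wt%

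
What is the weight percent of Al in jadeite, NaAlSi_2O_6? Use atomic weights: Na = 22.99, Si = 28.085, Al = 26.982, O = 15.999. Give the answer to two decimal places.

M(NaAlSi_2O_6) = 202.136 g/mol.
Al contributes 1 × 26.982 = 26.982 g per mole.
26.982/202.136 = 0.1335 → 13.35%.

13.35 wt%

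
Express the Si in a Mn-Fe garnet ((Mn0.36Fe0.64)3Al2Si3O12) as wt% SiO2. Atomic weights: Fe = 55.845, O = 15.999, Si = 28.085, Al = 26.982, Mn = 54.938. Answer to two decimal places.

36.28 wt%

M((Mn0.36Fe0.64)3Al2Si3O12) = 496.762 g/mol; M(SiO2) = 60.083 g/mol.
Moles SiO2 per formula unit = 3 Si ÷ 1 = 3.0000.
SiO2 fraction = (3.0000 × 60.083) / 496.762 = 180.249/496.762 = 0.3628.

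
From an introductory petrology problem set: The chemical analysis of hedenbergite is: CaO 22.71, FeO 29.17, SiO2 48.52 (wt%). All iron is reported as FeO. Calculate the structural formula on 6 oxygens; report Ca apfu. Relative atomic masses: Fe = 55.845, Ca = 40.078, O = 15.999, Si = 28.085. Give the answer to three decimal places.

1.002 Ca apfu

CaO (M=56.077): mol = 0.40498; Ca = 0.40498, O = 0.40498.
FeO (M=71.844): mol = 0.40602; Fe = 0.40602, O = 0.40602.
SiO2 (M=60.083): mol = 0.80755; Si = 0.80755, O = 1.61510.
ΣO = 2.42610; factor = 6/ΣO = 2.47310.
Ca apfu = 0.40498 × 2.47310 = 1.002.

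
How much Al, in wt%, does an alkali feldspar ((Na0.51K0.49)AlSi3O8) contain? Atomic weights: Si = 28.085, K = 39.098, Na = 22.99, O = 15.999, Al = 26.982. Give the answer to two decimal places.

9.99 wt%

Formula mass = 0.51·22.99 + 0.49·39.098 + 1·26.982 + 3·28.085 + 8·15.999 = 270.112 g/mol, of which 26.982 g is Al.
So Al makes up 26.982/270.112 = 0.0999 of the mass, i.e. 9.99%.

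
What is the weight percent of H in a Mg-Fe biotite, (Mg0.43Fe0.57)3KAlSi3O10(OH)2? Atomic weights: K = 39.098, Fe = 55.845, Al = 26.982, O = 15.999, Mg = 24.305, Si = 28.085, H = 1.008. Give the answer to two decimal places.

0.43 weight percent

Molar mass of (Mg0.43Fe0.57)3KAlSi3O10(OH)2: 1.29×24.305 + 1.71×55.845 + 1×39.098 + 1×26.982 + 3×28.085 + 12×15.999 + 2×1.008 = 471.187 g/mol.
Mass of H per formula unit: 2 × 1.008 = 2.016 g.
Weight fraction H = 2.016 / 471.187 = 0.0043.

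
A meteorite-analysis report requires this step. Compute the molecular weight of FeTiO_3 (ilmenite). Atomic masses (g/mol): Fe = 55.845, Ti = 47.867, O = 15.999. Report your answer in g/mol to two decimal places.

Fe: 1 × 55.845 = 55.8450
Ti: 1 × 47.867 = 47.8670
O: 3 × 15.999 = 47.9970
Summing the contributions gives the formula mass.

151.71 g/mol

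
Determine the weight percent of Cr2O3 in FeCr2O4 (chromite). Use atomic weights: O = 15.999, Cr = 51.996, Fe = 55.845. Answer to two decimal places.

67.90 wt%

M(FeCr2O4) = 223.833 g/mol; M(Cr2O3) = 151.989 g/mol.
Moles Cr2O3 per formula unit = 2 Cr ÷ 2 = 1.0000.
Cr2O3 fraction = (1.0000 × 151.989) / 223.833 = 151.989/223.833 = 0.6790.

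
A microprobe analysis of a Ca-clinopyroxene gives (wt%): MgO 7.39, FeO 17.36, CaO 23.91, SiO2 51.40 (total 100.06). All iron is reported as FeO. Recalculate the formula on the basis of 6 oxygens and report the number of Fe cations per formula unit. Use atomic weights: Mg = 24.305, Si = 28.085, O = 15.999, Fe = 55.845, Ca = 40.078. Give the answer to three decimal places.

0.566 Fe apfu

MgO: 7.39/40.304 = 0.18336 mol → 0.18336 mol Mg, 0.18336 mol O.
FeO: 17.36/71.844 = 0.24163 mol → 0.24163 mol Fe, 0.24163 mol O.
CaO: 23.91/56.077 = 0.42638 mol → 0.42638 mol Ca, 0.42638 mol O.
SiO2: 51.40/60.083 = 0.85548 mol → 0.85548 mol Si, 1.71096 mol O.
Total oxygen = 2.56233 mol. Normalization factor = 6/2.56233 = 2.34162.
Fe per 6 O = 0.24163 × 2.34162 = 0.566.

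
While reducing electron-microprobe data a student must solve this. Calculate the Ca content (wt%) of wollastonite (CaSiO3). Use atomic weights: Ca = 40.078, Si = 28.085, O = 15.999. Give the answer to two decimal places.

Molar mass of CaSiO3: 1·40.078 + 1·28.085 + 3·15.999 = 116.160 g/mol.
Mass of Ca per formula unit: 1 × 40.078 = 40.078 g.
Weight fraction Ca = 40.078 / 116.160 = 0.3450.

34.50 wt%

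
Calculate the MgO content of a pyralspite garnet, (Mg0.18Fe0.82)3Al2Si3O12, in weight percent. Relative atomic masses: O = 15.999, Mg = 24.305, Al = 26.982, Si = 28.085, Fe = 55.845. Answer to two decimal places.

Molar mass of (Mg0.18Fe0.82)3Al2Si3O12 = 0.54*24.305 + 2.46*55.845 + 2*26.982 + 3*28.085 + 12*15.999 = 480.710 g/mol.
Each formula unit contains 0.54 Mg, equivalent to 0.54/1 = 0.5400 mol MgO.
M(MgO) = 1×24.305 + 1×15.999 = 40.304 g/mol.
Mass of MgO per formula unit = 0.5400 × 40.304 = 21.764 g.
MgO wt% = 21.764 / 480.710 × 100 = 4.53%.

4.53 wt%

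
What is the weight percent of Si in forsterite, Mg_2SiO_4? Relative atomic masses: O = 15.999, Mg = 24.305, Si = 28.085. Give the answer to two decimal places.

Formula mass = 2·24.305 + 1·28.085 + 4·15.999 = 140.691 g/mol, of which 28.085 g is Si.
So Si makes up 28.085/140.691 = 0.1996 of the mass, i.e. 19.96%.

19.96 wt%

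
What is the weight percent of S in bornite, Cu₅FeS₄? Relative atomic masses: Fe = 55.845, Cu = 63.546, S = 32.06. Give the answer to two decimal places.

Formula mass = 5*63.546 + 1*55.845 + 4*32.06 = 501.815 g/mol, of which 128.240 g is S.
So S makes up 128.240/501.815 = 0.2556 of the mass, i.e. 25.56%.

25.56 weight percent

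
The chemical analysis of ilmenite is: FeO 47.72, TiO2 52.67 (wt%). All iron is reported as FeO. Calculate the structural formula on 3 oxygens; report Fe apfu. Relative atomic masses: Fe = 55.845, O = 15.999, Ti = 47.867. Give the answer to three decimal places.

47.72 wt% FeO ÷ 71.844 g/mol = 0.66422 mol, giving 0.66422 Fe and 0.66422 O.
52.67 wt% TiO2 ÷ 79.865 g/mol = 0.65949 mol, giving 0.65949 Ti and 1.31898 O.
Oxygen sums to 1.98320; scaling by 3/1.98320 = 1.51271 puts the formula on 3 O.
Fe: 0.66422 × 1.51271 = 1.005 atoms per formula unit.

1.005 Fe apfu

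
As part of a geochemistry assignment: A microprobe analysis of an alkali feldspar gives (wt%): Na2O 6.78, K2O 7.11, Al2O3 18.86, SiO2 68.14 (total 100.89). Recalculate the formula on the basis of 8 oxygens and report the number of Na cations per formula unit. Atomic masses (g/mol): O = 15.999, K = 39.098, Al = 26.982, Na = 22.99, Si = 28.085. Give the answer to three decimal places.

0.582 Na apfu

6.78 wt% Na2O ÷ 61.979 g/mol = 0.10939 mol, giving 0.21878 Na and 0.10939 O.
7.11 wt% K2O ÷ 94.195 g/mol = 0.07548 mol, giving 0.15096 K and 0.07548 O.
18.86 wt% Al2O3 ÷ 101.961 g/mol = 0.18497 mol, giving 0.36994 Al and 0.55491 O.
68.14 wt% SiO2 ÷ 60.083 g/mol = 1.13410 mol, giving 1.13410 Si and 2.26820 O.
Oxygen sums to 3.00798; scaling by 8/3.00798 = 2.65959 puts the formula on 8 O.
Na: 0.21878 × 2.65959 = 0.582 atoms per formula unit.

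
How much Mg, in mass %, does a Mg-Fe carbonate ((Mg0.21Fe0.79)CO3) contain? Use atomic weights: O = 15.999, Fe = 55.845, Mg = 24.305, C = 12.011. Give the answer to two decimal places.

M((Mg0.21Fe0.79)CO3) = 109.230 g/mol.
Mg contributes 0.21 × 24.305 = 5.104 g per mole.
5.104/109.230 = 0.0467 → 4.67%.

4.67 mass %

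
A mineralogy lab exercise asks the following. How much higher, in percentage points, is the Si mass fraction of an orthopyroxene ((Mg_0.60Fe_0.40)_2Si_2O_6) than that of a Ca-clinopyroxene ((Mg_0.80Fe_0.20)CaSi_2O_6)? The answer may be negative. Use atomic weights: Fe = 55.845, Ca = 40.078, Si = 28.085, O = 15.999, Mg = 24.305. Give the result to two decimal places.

M((Mg_0.60Fe_0.40)_2Si_2O_6) = 226.006 g/mol, so wt% Si = 56.170/226.006 × 100 = 24.85%.
M((Mg_0.80Fe_0.20)CaSi_2O_6) = 222.855 g/mol, so wt% Si = 56.170/222.855 × 100 = 25.20%.
24.85 − 25.20 = -0.35 pp.

-0.35 percentage points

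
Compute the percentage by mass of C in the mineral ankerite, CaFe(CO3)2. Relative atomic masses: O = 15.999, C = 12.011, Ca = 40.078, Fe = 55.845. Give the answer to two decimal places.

11.12 wt%

M(CaFe(CO3)2) = 215.939 g/mol.
C contributes 2 × 12.011 = 24.022 g per mole.
24.022/215.939 = 0.1112 → 11.12%.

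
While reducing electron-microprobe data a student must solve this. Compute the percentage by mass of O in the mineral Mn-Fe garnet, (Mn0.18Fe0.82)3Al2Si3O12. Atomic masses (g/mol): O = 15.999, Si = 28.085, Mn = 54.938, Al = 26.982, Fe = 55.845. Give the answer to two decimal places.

38.61 mass %

Molar mass of (Mn0.18Fe0.82)3Al2Si3O12: 0.54×54.938 + 2.46×55.845 + 2×26.982 + 3×28.085 + 12×15.999 = 497.252 g/mol.
Mass of O per formula unit: 12 × 15.999 = 191.988 g.
Weight fraction O = 191.988 / 497.252 = 0.3861.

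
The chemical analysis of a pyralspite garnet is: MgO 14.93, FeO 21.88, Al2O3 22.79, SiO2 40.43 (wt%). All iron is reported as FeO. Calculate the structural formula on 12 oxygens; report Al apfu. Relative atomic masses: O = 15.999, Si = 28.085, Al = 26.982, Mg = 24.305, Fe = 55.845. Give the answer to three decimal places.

1.993 Al apfu

MgO: 14.93/40.304 = 0.37043 mol → 0.37043 mol Mg, 0.37043 mol O.
FeO: 21.88/71.844 = 0.30455 mol → 0.30455 mol Fe, 0.30455 mol O.
Al2O3: 22.79/101.961 = 0.22352 mol → 0.44704 mol Al, 0.67056 mol O.
SiO2: 40.43/60.083 = 0.67290 mol → 0.67290 mol Si, 1.34580 mol O.
Total oxygen = 2.69134 mol. Normalization factor = 12/2.69134 = 4.45875.
Al per 12 O = 0.44704 × 4.45875 = 1.993.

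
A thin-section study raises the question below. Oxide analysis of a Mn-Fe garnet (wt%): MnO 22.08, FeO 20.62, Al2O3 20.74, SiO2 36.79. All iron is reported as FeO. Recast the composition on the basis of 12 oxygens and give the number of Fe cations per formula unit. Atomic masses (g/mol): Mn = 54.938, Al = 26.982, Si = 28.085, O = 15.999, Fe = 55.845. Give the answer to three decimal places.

22.08 wt% MnO ÷ 70.937 g/mol = 0.31126 mol, giving 0.31126 Mn and 0.31126 O.
20.62 wt% FeO ÷ 71.844 g/mol = 0.28701 mol, giving 0.28701 Fe and 0.28701 O.
20.74 wt% Al2O3 ÷ 101.961 g/mol = 0.20341 mol, giving 0.40682 Al and 0.61023 O.
36.79 wt% SiO2 ÷ 60.083 g/mol = 0.61232 mol, giving 0.61232 Si and 1.22464 O.
Oxygen sums to 2.43314; scaling by 12/2.43314 = 4.93190 puts the formula on 12 O.
Fe: 0.28701 × 4.93190 = 1.416 atoms per formula unit.

1.416 Fe apfu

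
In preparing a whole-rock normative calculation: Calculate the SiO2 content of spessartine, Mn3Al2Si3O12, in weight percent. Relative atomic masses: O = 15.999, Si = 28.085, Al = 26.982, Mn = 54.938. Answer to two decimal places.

36.41 wt%

M(Mn3Al2Si3O12) = 495.021 g/mol; M(SiO2) = 60.083 g/mol.
Moles SiO2 per formula unit = 3 Si ÷ 1 = 3.0000.
SiO2 fraction = (3.0000 × 60.083) / 495.021 = 180.249/495.021 = 0.3641.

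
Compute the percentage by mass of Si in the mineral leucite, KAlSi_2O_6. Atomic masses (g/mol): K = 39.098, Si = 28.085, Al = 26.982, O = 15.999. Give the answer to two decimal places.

Molar mass of KAlSi_2O_6: 1×39.098 + 1×26.982 + 2×28.085 + 6×15.999 = 218.244 g/mol.
Mass of Si per formula unit: 2 × 28.085 = 56.170 g.
Weight fraction Si = 56.170 / 218.244 = 0.2574.

25.74 wt%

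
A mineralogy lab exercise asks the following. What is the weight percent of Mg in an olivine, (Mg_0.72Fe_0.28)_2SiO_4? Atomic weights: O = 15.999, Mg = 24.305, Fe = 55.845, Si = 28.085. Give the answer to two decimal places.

M((Mg_0.72Fe_0.28)_2SiO_4) = 158.353 g/mol.
Mg contributes 1.44 × 24.305 = 34.999 g per mole.
34.999/158.353 = 0.2210 → 22.10%.

22.10 weight percent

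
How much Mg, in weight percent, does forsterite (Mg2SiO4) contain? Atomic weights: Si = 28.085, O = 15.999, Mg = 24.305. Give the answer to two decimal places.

Formula mass = 2×24.305 + 1×28.085 + 4×15.999 = 140.691 g/mol, of which 48.610 g is Mg.
So Mg makes up 48.610/140.691 = 0.3455 of the mass, i.e. 34.55%.

34.55 weight percent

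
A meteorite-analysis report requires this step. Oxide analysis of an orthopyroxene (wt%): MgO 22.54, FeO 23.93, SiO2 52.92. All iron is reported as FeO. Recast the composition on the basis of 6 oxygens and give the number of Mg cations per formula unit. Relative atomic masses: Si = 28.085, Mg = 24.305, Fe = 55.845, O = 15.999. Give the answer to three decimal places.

1.264 Mg apfu

22.54 wt% MgO ÷ 40.304 g/mol = 0.55925 mol, giving 0.55925 Mg and 0.55925 O.
23.93 wt% FeO ÷ 71.844 g/mol = 0.33308 mol, giving 0.33308 Fe and 0.33308 O.
52.92 wt% SiO2 ÷ 60.083 g/mol = 0.88078 mol, giving 0.88078 Si and 1.76156 O.
Oxygen sums to 2.65389; scaling by 6/2.65389 = 2.26083 puts the formula on 6 O.
Mg: 0.55925 × 2.26083 = 1.264 atoms per formula unit.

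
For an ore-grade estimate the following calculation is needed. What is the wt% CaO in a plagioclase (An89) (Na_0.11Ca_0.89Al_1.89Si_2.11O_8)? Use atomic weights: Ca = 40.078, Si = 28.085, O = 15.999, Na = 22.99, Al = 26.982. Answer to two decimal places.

Molar mass of Na_0.11Ca_0.89Al_1.89Si_2.11O_8 = 0.11*22.99 + 0.89*40.078 + 1.89*26.982 + 2.11*28.085 + 8*15.999 = 276.446 g/mol.
Each formula unit contains 0.89 Ca, equivalent to 0.89/1 = 0.8900 mol CaO.
M(CaO) = 1×40.078 + 1×15.999 = 56.077 g/mol.
Mass of CaO per formula unit = 0.8900 × 56.077 = 49.909 g.
CaO wt% = 49.909 / 276.446 × 100 = 18.05%.

18.05 wt%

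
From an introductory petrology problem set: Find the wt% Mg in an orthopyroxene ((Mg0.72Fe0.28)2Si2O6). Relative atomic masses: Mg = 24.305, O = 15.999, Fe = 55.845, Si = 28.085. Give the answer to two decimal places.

Molar mass of (Mg0.72Fe0.28)2Si2O6: 1.44·24.305 + 0.56·55.845 + 2·28.085 + 6·15.999 = 218.436 g/mol.
Mass of Mg per formula unit: 1.44 × 24.305 = 34.999 g.
Weight fraction Mg = 34.999 / 218.436 = 0.1602.

16.02 mass %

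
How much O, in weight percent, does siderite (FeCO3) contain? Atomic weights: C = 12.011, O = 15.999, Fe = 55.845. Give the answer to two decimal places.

41.43 weight percent

Molar mass of FeCO3: 1×55.845 + 1×12.011 + 3×15.999 = 115.853 g/mol.
Mass of O per formula unit: 3 × 15.999 = 47.997 g.
Weight fraction O = 47.997 / 115.853 = 0.4143.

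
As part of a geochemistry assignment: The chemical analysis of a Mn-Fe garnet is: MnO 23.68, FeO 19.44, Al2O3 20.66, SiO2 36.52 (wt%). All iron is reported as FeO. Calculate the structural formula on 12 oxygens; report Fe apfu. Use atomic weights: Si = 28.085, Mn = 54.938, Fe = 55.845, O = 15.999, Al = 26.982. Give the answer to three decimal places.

23.68 wt% MnO ÷ 70.937 g/mol = 0.33382 mol, giving 0.33382 Mn and 0.33382 O.
19.44 wt% FeO ÷ 71.844 g/mol = 0.27059 mol, giving 0.27059 Fe and 0.27059 O.
20.66 wt% Al2O3 ÷ 101.961 g/mol = 0.20263 mol, giving 0.40526 Al and 0.60789 O.
36.52 wt% SiO2 ÷ 60.083 g/mol = 0.60783 mol, giving 0.60783 Si and 1.21566 O.
Oxygen sums to 2.42796; scaling by 12/2.42796 = 4.94242 puts the formula on 12 O.
Fe: 0.27059 × 4.94242 = 1.337 atoms per formula unit.

1.337 Fe apfu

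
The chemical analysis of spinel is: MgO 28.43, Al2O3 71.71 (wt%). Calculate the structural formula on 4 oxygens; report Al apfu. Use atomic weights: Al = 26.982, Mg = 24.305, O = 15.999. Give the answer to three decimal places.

1.999 Al apfu

MgO (M=40.304): mol = 0.70539; Mg = 0.70539, O = 0.70539.
Al2O3 (M=101.961): mol = 0.70331; Al = 1.40662, O = 2.10993.
ΣO = 2.81532; factor = 4/ΣO = 1.42080.
Al apfu = 1.40662 × 1.42080 = 1.999.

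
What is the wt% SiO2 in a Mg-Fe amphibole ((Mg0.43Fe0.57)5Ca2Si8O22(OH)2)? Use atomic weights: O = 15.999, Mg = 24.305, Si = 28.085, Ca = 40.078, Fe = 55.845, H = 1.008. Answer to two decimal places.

Molar mass of (Mg0.43Fe0.57)5Ca2Si8O22(OH)2 = 2.15·24.305 + 2.85·55.845 + 2·40.078 + 8·28.085 + 24·15.999 + 2·1.008 = 902.242 g/mol.
Each formula unit contains 8 Si, equivalent to 8/1 = 8.0000 mol SiO2.
M(SiO2) = 1×28.085 + 2×15.999 = 60.083 g/mol.
Mass of SiO2 per formula unit = 8.0000 × 60.083 = 480.664 g.
SiO2 wt% = 480.664 / 902.242 × 100 = 53.27%.

53.27 wt%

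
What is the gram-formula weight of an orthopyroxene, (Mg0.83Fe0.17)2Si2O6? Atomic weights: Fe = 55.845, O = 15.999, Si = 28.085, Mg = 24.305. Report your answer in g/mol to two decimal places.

211.50 g/mol

Mg: 1.66 × 24.305 = 40.3463
Fe: 0.34 × 55.845 = 18.9873
Si: 2 × 28.085 = 56.1700
O: 6 × 15.999 = 95.9940
Summing the contributions gives the formula mass.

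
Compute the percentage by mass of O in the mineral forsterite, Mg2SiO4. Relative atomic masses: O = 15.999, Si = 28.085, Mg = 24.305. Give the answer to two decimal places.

45.49 wt%

Formula mass = 2·24.305 + 1·28.085 + 4·15.999 = 140.691 g/mol, of which 63.996 g is O.
So O makes up 63.996/140.691 = 0.4549 of the mass, i.e. 45.49%.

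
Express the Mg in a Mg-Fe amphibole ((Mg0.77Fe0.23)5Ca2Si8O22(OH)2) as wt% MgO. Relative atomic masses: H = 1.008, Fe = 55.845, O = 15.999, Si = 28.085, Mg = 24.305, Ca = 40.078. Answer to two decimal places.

18.28 wt%

Molar mass of (Mg0.77Fe0.23)5Ca2Si8O22(OH)2 = 3.85×24.305 + 1.15×55.845 + 2×40.078 + 8×28.085 + 24×15.999 + 2×1.008 = 848.624 g/mol.
Each formula unit contains 3.85 Mg, equivalent to 3.85/1 = 3.8500 mol MgO.
M(MgO) = 1×24.305 + 1×15.999 = 40.304 g/mol.
Mass of MgO per formula unit = 3.8500 × 40.304 = 155.170 g.
MgO wt% = 155.170 / 848.624 × 100 = 18.28%.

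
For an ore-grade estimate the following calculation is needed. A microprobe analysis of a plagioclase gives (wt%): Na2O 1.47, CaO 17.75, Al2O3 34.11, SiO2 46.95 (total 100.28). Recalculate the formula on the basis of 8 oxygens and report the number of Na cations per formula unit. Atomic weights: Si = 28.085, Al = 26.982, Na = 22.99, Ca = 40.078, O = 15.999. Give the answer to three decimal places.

1.47 wt% Na2O ÷ 61.979 g/mol = 0.02372 mol, giving 0.04744 Na and 0.02372 O.
17.75 wt% CaO ÷ 56.077 g/mol = 0.31653 mol, giving 0.31653 Ca and 0.31653 O.
34.11 wt% Al2O3 ÷ 101.961 g/mol = 0.33454 mol, giving 0.66908 Al and 1.00362 O.
46.95 wt% SiO2 ÷ 60.083 g/mol = 0.78142 mol, giving 0.78142 Si and 1.56284 O.
Oxygen sums to 2.90671; scaling by 8/2.90671 = 2.75225 puts the formula on 8 O.
Na: 0.04744 × 2.75225 = 0.131 atoms per formula unit.

0.131 Na apfu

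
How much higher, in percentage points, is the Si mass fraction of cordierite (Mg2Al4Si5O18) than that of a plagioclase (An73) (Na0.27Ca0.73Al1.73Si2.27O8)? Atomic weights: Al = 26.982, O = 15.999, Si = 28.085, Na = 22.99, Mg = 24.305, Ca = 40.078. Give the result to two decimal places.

M(Mg2Al4Si5O18) = 584.945 g/mol, so wt% Si = 140.425/584.945 × 100 = 24.01%.
M(Na0.27Ca0.73Al1.73Si2.27O8) = 273.888 g/mol, so wt% Si = 63.753/273.888 × 100 = 23.28%.
24.01 − 23.28 = 0.73 pp.

0.73 percentage points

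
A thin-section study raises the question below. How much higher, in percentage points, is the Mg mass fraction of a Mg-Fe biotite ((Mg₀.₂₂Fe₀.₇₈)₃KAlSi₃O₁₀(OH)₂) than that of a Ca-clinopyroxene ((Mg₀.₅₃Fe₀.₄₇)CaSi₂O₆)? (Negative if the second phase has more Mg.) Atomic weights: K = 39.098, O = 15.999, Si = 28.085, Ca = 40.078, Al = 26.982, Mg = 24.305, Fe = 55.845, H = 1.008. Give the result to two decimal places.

M((Mg₀.₂₂Fe₀.₇₈)₃KAlSi₃O₁₀(OH)₂) = 491.058 g/mol, so wt% Mg = 16.041/491.058 × 100 = 3.27%.
M((Mg₀.₅₃Fe₀.₄₇)CaSi₂O₆) = 231.371 g/mol, so wt% Mg = 12.882/231.371 × 100 = 5.57%.
3.27 − 5.57 = -2.30 pp.

-2.30 percentage points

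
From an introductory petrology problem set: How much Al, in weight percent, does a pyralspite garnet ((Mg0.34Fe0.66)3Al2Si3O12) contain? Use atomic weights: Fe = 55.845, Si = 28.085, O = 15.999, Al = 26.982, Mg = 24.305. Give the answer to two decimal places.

11.59 weight percent

M((Mg0.34Fe0.66)3Al2Si3O12) = 465.571 g/mol.
Al contributes 2 × 26.982 = 53.964 g per mole.
53.964/465.571 = 0.1159 → 11.59%.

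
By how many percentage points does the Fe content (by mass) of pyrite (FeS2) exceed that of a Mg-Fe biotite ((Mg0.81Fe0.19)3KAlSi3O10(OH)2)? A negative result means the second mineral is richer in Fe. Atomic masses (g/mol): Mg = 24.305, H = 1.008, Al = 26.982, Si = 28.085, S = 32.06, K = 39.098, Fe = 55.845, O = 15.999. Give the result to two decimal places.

M(FeS2) = 119.965 g/mol, so wt% Fe = 55.845/119.965 × 100 = 46.55%.
M((Mg0.81Fe0.19)3KAlSi3O10(OH)2) = 435.232 g/mol, so wt% Fe = 31.832/435.232 × 100 = 7.31%.
46.55 − 7.31 = 39.24 pp.

39.24 percentage points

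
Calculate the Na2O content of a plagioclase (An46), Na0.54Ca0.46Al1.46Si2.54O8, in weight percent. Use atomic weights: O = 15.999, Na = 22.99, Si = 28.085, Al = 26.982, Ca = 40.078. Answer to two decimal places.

6.21 wt%

M(Na0.54Ca0.46Al1.46Si2.54O8) = 269.572 g/mol; M(Na2O) = 61.979 g/mol.
Moles Na2O per formula unit = 0.54 Na ÷ 2 = 0.2700.
Na2O fraction = (0.2700 × 61.979) / 269.572 = 16.734/269.572 = 0.0621.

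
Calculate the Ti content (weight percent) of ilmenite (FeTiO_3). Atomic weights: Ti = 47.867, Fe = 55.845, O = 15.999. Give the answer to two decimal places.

Molar mass of FeTiO_3: 1·55.845 + 1·47.867 + 3·15.999 = 151.709 g/mol.
Mass of Ti per formula unit: 1 × 47.867 = 47.867 g.
Weight fraction Ti = 47.867 / 151.709 = 0.3155.

31.55 weight percent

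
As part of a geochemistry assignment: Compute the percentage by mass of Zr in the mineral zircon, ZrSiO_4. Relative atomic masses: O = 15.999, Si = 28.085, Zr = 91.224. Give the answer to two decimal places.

49.77 weight percent

M(ZrSiO_4) = 183.305 g/mol.
Zr contributes 1 × 91.224 = 91.224 g per mole.
91.224/183.305 = 0.4977 → 49.77%.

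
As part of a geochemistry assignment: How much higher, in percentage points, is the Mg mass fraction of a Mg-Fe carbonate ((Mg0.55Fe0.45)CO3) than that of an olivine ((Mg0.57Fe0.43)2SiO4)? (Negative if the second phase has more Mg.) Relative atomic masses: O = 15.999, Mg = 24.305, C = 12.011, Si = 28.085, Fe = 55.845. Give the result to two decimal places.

First mineral: 13.368 g Mg in 98.506 g formula = 13.57 wt% Mg.
Second mineral: 27.708 g Mg in 167.815 g formula = 16.51 wt% Mg.
13.57% − 16.51% gives a difference of -2.94 percentage points.

-2.94 percentage points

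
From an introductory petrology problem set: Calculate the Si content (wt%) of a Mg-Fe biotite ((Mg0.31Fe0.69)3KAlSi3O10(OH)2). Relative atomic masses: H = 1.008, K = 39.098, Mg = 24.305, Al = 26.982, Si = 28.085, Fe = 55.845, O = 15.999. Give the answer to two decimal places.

Formula mass = 0.93·24.305 + 2.07·55.845 + 1·39.098 + 1·26.982 + 3·28.085 + 12·15.999 + 2·1.008 = 482.542 g/mol, of which 84.255 g is Si.
So Si makes up 84.255/482.542 = 0.1746 of the mass, i.e. 17.46%.

17.46 wt%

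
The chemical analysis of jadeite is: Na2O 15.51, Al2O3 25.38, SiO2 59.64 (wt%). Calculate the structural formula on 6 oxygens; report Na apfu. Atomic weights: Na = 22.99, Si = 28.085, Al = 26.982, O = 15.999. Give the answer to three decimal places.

Na2O (M=61.979): mol = 0.25025; Na = 0.50050, O = 0.25025.
Al2O3 (M=101.961): mol = 0.24892; Al = 0.49784, O = 0.74676.
SiO2 (M=60.083): mol = 0.99263; Si = 0.99263, O = 1.98526.
ΣO = 2.98227; factor = 6/ΣO = 2.01189.
Na apfu = 0.50050 × 2.01189 = 1.007.

1.007 Na apfu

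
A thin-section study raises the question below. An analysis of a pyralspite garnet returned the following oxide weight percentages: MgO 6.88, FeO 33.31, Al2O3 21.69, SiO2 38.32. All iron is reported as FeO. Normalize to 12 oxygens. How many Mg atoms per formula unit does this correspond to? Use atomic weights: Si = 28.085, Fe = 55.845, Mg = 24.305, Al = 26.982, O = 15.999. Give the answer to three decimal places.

0.804 Mg apfu

MgO: 6.88/40.304 = 0.17070 mol → 0.17070 mol Mg, 0.17070 mol O.
FeO: 33.31/71.844 = 0.46364 mol → 0.46364 mol Fe, 0.46364 mol O.
Al2O3: 21.69/101.961 = 0.21273 mol → 0.42546 mol Al, 0.63819 mol O.
SiO2: 38.32/60.083 = 0.63778 mol → 0.63778 mol Si, 1.27556 mol O.
Total oxygen = 2.54809 mol. Normalization factor = 12/2.54809 = 4.70941.
Mg per 12 O = 0.17070 × 4.70941 = 0.804.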